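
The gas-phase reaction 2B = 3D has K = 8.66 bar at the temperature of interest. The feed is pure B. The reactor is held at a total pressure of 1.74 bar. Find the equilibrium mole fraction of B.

y_B = 0.276

Let X = conversion of B (basis 1 mol B); extent of reaction ξ = 0.5X.
Moles: n_B = 1 − X; n_D = 1.5X.
Summing: n_T = 1 + 0.5X.
With p_i = (n_i/n_T)P, K = p_D^3 / (p_B^2).
Substituting and setting equal to 8.66 bar gives a polynomial in X; the root in (0,1) is X = 0.636.
Then n_B = 0.364, n_T = 1.32, so y_B = 0.276.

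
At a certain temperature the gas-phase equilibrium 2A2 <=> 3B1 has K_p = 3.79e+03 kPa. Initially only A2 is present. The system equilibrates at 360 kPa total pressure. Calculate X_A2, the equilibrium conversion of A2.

X = 0.709

Take 1 mol A2 as basis and let X be its fractional conversion, so ξ = 0.5X.
At extent ξ: n_A2 = 1 − X; n_B1 = 1.5X.
Summing: n_T = 1 + 0.5X.
y_i = n_i/n_T, p_i = y_i·P. K_p = p_B1^3 / (p_A2^2).
Equating to 3.79e+03 kPa and solving on 0 < X < 1: X = 0.709.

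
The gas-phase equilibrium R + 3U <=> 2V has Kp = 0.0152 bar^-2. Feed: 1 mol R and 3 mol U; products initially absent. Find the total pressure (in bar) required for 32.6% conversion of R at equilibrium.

Take 1 mol R as basis and let X be its fractional conversion, so ξ = X.
At extent ξ: n_R = 1 − X; n_U = 3 − 3X; n_V = 2X.
n_T = Σnᵢ = 4 − 2X.
Kp = p_V^2 / (p_R p_U^3) with p_i = (n_i/n_T)·P.
At X = 0.326: the mole-fraction product g(X) = Π y_i^ν_i = 0.8552. Since Kp = g(X)·P^{-2}, P = (g/Kp)^(1/2) = (0.8552/0.0152)^(1/2) = 7.5 bar.

P = 7.5 bar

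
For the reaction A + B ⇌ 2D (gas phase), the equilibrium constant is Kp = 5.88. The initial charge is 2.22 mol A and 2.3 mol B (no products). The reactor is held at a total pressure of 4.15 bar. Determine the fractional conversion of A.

Take 2.22 mol A as basis and let X be its fractional conversion, so ξ = 2.22X.
Mole table: n_A = 2.22 − 2.22X; n_B = 2.3 − 2.22X; n_D = 4.44X.
n_T stays at 4.52 (no change in mole number).
y_i = n_i/n_T, p_i = y_i·P. Kp = p_D^2 / (p_A p_B).
This yields a degree-2 equation in X; solving on (0,1), X = 0.558.

X = 0.558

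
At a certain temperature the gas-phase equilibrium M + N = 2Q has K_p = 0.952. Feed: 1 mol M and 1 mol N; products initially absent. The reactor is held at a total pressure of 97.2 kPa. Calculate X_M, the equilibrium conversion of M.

X = 0.328

Basis: 1 mol M initially; let X = conversion of M. Extent ξ = X.
Mole table: n_M = 1 − X; n_N = 1 − X; n_Q = 2X.
n_T stays at 2 (no change in mole number).
y_i = n_i/n_T, p_i = y_i·P. K_p = p_Q^2 / (p_M p_N).
Equating to 0.952 and solving on 0 < X < 1: X = 0.328.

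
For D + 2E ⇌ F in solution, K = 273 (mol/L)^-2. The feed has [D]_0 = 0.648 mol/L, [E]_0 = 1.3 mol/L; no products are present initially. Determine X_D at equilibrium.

Let X = conversion of D; extent ξ = 0.648·X mol/L.
Concentrations: [D] = 0.648 − 0.648X; [E] = 1.3 − 1.3X; [F] = 0.648X.
K = [F] / ([D] [E]^2).
Setting equal to 273 and solving for X on (0,1) gives X = 0.878.

X = 0.878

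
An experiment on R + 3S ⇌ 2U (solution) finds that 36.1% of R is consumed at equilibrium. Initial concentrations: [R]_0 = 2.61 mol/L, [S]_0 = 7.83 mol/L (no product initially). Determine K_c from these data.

Let X = conversion of R.
Concentrations: [R] = 2.61 − 2.61X; [S] = 7.83 − 7.83X; [U] = 5.22X.
At X = 0.361: [R] = 1.67, [S] = 5, [U] = 1.88.
K_c = [U]^2 / ([R] [S]^3) = 0.017 (mol/L)^-2.

K_c = 0.017 (mol/L)^-2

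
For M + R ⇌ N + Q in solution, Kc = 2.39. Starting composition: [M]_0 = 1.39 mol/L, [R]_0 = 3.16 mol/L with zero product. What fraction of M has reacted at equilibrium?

X = 0.812

Let X = conversion of M; extent ξ = 1.39·X mol/L.
Concentrations: [M] = 1.39 − 1.39X; [R] = 3.16 − 1.39X; [N] = 1.39X; [Q] = 1.39X.
Kc = [N] [Q] / ([M] [R]).
Equating to 2.39: the physical root is X = 0.812.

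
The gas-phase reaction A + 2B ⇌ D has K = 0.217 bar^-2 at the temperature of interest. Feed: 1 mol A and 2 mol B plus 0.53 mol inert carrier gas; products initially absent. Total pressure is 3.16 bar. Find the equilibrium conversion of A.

Let X = conversion of A (basis 1 mol A); extent of reaction ξ = X.
Moles: n_A = 1 − X; n_B = 2 − 2X; n_D = X; n_I = 0.53 (inert).
Total moles n_T = 3.53 − 2X.
With p_i = (n_i/n_T)P, K = p_D / (p_A p_B^2).
Setting this equal to 0.217 bar^-2 and taking the physical root (0 < X < 1) gives X = 0.323.

X = 0.323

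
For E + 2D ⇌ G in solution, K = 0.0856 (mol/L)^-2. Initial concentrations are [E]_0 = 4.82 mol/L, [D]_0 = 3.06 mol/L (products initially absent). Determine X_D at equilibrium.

Let X = conversion of D; extent ξ = 3.06X/2 mol/L.
Concentrations: [E] = 4.82 − 1.53X; [D] = 3.06 − 3.06X; [G] = 1.53X.
K = [G] / ([E] [D]^2).
Equating to 0.0856 (mol/L)^-2: the physical root is X = 0.509.

X = 0.509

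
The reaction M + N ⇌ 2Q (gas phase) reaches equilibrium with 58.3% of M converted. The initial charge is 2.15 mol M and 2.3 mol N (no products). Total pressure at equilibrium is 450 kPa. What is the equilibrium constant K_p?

Basis: 2.15 mol M initially; let X = conversion of M. Extent ξ = 2.15X.
Moles: n_M = 2.15 − 2.15X; n_N = 2.3 − 2.15X; n_Q = 4.3X.
n_T stays at 4.45 (no change in mole number).
At X = 0.583: n_M = 0.897, n_N = 1.05, n_Q = 2.51, n_T = 4.45.
p_i = (n_i/n_T)·P. K_p = p_Q^2 / (p_M p_N) = 6.7.

K_p = 6.7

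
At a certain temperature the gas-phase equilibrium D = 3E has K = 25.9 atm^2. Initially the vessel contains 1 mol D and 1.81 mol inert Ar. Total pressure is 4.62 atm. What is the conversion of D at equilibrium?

X = 0.645

Let X = conversion of D (basis 1 mol D); extent of reaction ξ = X.
Mole table: n_D = 1 − X; n_E = 3X; n_I = 1.81 (inert).
Summing: n_T = 2.81 + 2X.
With p_i = (n_i/n_T)P, K = p_E^3 / (p_D).
Substituting and setting equal to 25.9 atm^2 gives a polynomial in X; the root in (0,1) is X = 0.645.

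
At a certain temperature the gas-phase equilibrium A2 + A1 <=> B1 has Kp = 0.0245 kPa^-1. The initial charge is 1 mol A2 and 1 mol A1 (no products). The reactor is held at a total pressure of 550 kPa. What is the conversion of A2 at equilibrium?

Let X = conversion of A2 (basis 1 mol A2); extent of reaction ξ = X.
Species balance: n_A2 = 1 − X; n_A1 = 1 − X; n_B1 = X.
Total moles n_T = 2 − X.
With p_i = (n_i/n_T)P, Kp = p_B1 / (p_A2 p_A1).
This yields a degree-2 equation in X; solving on (0,1), X = 0.737.

X = 0.737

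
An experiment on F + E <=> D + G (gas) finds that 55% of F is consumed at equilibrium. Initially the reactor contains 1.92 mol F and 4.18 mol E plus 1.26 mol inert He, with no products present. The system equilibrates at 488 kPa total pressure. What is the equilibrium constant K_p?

Basis: 1.92 mol F initially; let X = conversion of F. Extent ξ = 1.92X.
Moles: n_F = 1.92 − 1.92X; n_E = 4.18 − 1.92X; n_D = 1.92X; n_G = 1.92X; n_I = 1.26 (inert).
Since Δν = 0, n_T = 7.36 throughout.
At X = 0.55: n_F = 0.864, n_E = 3.12, n_D = 1.06, n_G = 1.06, n_T = 7.36.
p_i = (n_i/n_T)·P. K_p = p_D p_G / (p_F p_E) = 0.413.

K_p = 0.413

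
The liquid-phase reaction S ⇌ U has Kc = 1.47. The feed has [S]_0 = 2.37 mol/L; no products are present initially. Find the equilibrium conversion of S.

Let X = conversion of S; extent ξ = 2.37·X mol/L.
Concentrations: [S] = 2.37 − 2.37X; [U] = 2.37X.
Kc = [U] / ([S]).
This equals 1.47 at X = 0.595 (the root in 0 < X < 1).

X = 0.595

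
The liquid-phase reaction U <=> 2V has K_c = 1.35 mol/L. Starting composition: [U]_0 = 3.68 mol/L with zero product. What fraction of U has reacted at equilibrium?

X = 0.260

Let X = conversion of U; extent ξ = 3.68·X mol/L.
Concentrations: [U] = 3.68 − 3.68X; [V] = 7.36X.
K_c = [V]^2 / ([U]).
Equating to 1.35 mol/L: the physical root is X = 0.260.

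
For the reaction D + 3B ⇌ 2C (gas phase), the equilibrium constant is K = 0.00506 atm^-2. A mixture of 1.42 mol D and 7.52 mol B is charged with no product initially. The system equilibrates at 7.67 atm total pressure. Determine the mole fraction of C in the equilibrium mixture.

Let X = conversion of D (basis 1.42 mol D); extent of reaction ξ = 1.42X.
Species balance: n_D = 1.42 − 1.42X; n_B = 7.52 − 4.26X; n_C = 2.84X.
Total moles n_T = 8.94 − 2.84X.
y_i = n_i/n_T, p_i = y_i·P. K = p_C^2 / (p_D p_B^3).
Equating to 0.00506 atm^-2 and solving on 0 < X < 1: X = 0.346.
Then n_C = 0.982, n_T = 7.96, so y_C = 0.123.

y_C = 0.123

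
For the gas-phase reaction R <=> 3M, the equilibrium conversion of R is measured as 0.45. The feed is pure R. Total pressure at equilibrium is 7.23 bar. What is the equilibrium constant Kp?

Kp = 64.8 bar^2

Take 1 mol R as basis and let X be its fractional conversion, so ξ = X.
Moles: n_R = 1 − X; n_M = 3X.
Summing: n_T = 1 + 2X.
At X = 0.45: n_R = 0.55, n_M = 1.35, n_T = 1.9.
p_i = (n_i/n_T)·P. Kp = p_M^3 / (p_R) = 64.8 bar^2.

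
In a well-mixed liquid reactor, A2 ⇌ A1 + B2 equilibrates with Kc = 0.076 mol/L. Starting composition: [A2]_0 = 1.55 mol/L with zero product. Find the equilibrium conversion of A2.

Let X = conversion of A2; extent ξ = 1.55·X mol/L.
Concentrations: [A2] = 1.55 − 1.55X; [A1] = 1.55X; [B2] = 1.55X.
Kc = [A1] [B2] / ([A2]).
Solving Kc = 0.076 for X ∈ (0,1): X = 0.198.

X = 0.198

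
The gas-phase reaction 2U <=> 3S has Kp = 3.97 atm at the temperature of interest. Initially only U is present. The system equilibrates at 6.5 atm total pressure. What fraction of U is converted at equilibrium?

Take 1 mol U as basis and let X be its fractional conversion, so ξ = 0.5X.
At extent ξ: n_U = 1 − X; n_S = 1.5X.
Summing: n_T = 1 + 0.5X.
With p_i = (n_i/n_T)P, Kp = p_S^3 / (p_U^2).
Equating to 3.97 atm and solving on 0 < X < 1: X = 0.419.

X = 0.419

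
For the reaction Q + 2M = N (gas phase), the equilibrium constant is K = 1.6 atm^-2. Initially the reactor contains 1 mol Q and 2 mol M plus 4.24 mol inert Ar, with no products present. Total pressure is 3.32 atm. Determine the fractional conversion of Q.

X = 0.388

Take 1 mol Q as basis and let X be its fractional conversion, so ξ = X.
Moles: n_Q = 1 − X; n_M = 2 − 2X; n_N = X; n_I = 4.24 (inert).
Summing: n_T = 7.24 − 2X.
With p_i = (n_i/n_T)P, K = p_N / (p_Q p_M^2).
This yields a degree-3 equation in X; solving on (0,1), X = 0.388.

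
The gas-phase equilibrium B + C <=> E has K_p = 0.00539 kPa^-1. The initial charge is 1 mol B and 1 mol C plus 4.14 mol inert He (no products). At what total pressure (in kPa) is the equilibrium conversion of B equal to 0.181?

P = 298 kPa

Basis: 1 mol B initially; let X = conversion of B. Extent ξ = X.
Moles: n_B = 1 − X; n_C = 1 − X; n_E = X; n_I = 4.14 (inert).
n_T = Σnᵢ = 6.14 − X.
K_p = p_E / (p_B p_C) with p_i = (n_i/n_T)·P.
At X = 0.181: the mole-fraction product g(X) = Π y_i^ν_i = 1.608. Since K_p = g(X)·P^{-1}, P = (g/K_p)^(1/1) = (1.608/0.00539)^(1/1) = 298 kPa.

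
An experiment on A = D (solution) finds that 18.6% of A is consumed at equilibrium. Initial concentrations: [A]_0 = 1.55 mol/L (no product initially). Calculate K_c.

K_c = 0.229

Let X = conversion of A.
Concentrations: [A] = 1.55 − 1.55X; [D] = 1.55X.
At X = 0.186: [A] = 1.26, [D] = 0.288.
K_c = [D] / ([A]) = 0.229.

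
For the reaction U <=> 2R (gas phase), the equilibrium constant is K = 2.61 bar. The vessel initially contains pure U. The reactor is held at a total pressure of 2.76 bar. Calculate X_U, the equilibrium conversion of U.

X = 0.437

Let X = conversion of U (basis 1 mol U); extent of reaction ξ = X.
Species balance: n_U = 1 − X; n_R = 2X.
Total moles n_T = 1 + X.
Mole fractions y_i = n_i/n_T; K = p_R^2 / (p_U) with p_i = y_i·P.
Substituting and setting equal to 2.61 bar gives a polynomial in X; the root in (0,1) is X = 0.437.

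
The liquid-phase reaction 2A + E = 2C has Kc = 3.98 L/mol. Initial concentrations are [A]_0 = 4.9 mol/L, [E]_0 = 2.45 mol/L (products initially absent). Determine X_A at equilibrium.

Let X = conversion of A; extent ξ = 4.9X/2 mol/L.
Concentrations: [A] = 4.9 − 4.9X; [E] = 2.45 − 2.45X; [C] = 4.9X.
Kc = [C]^2 / ([A]^2 [E]).
Equating to 3.98 L/mol: the physical root is X = 0.649.

X = 0.649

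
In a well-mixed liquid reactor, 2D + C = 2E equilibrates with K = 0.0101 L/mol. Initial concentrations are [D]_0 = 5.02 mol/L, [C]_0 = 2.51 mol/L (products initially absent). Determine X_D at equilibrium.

Let X = conversion of D; extent ξ = 5.02X/2 mol/L.
Concentrations: [D] = 5.02 − 5.02X; [C] = 2.51 − 2.51X; [E] = 5.02X.
K = [E]^2 / ([D]^2 [C]).
This equals 0.0101 at X = 0.129 (the root in 0 < X < 1).

X = 0.129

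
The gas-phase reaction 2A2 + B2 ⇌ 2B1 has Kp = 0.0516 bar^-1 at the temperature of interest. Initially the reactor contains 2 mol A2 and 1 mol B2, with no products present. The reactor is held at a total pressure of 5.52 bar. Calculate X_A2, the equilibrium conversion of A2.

Let X = conversion of A2 (basis 2 mol A2); extent of reaction ξ = X.
Moles: n_A2 = 2 − 2X; n_B2 = 1 − X; n_B1 = 2X.
n_T = Σnᵢ = 3 − X.
Mole fractions y_i = n_i/n_T; Kp = p_B1^2 / (p_A2^2 p_B2) with p_i = y_i·P.
Equating to 0.0516 bar^-1 and solving on 0 < X < 1: X = 0.220.

X = 0.220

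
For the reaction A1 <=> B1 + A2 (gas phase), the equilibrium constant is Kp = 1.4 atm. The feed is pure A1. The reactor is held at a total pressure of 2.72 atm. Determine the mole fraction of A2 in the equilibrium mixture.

y_A2 = 0.368

Take 1 mol A1 as basis and let X be its fractional conversion, so ξ = X.
At extent ξ: n_A1 = 1 − X; n_B1 = X; n_A2 = X.
n_T = Σnᵢ = 1 + X.
Mole fractions y_i = n_i/n_T; Kp = p_B1 p_A2 / (p_A1) with p_i = y_i·P.
Equating to 1.4 atm and solving on 0 < X < 1: X = 0.583.
Then n_A2 = 0.583, n_T = 1.58, so y_A2 = 0.368.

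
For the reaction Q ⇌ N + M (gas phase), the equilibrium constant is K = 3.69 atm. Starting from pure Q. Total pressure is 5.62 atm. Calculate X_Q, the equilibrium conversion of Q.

X = 0.630

Let X = conversion of Q (basis 1 mol Q); extent of reaction ξ = X.
Mole table: n_Q = 1 − X; n_N = X; n_M = X.
Summing: n_T = 1 + X.
y_i = n_i/n_T, p_i = y_i·P. K = p_N p_M / (p_Q).
Equating to 3.69 atm and solving on 0 < X < 1: X = 0.630.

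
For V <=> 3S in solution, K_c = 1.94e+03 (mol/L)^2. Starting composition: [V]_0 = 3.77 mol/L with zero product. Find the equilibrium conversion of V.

X = 0.870

Let X = conversion of V; extent ξ = 3.77·X mol/L.
Concentrations: [V] = 3.77 − 3.77X; [S] = 11.3X.
K_c = [S]^3 / ([V]).
Equating to 1.94e+03 (mol/L)^2: the physical root is X = 0.870.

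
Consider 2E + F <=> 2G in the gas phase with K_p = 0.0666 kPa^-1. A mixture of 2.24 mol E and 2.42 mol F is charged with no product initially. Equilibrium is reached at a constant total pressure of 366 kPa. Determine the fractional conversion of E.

X = 0.760

Basis: 2.24 mol E initially; let X = conversion of E. Extent ξ = 1.12X.
Species balance: n_E = 2.24 − 2.24X; n_F = 2.42 − 1.12X; n_G = 2.24X.
Summing: n_T = 4.66 − 1.12X.
Mole fractions y_i = n_i/n_T; K_p = p_G^2 / (p_E^2 p_F) with p_i = y_i·P.
Substituting and setting equal to 0.0666 kPa^-1 gives a polynomial in X; the root in (0,1) is X = 0.760.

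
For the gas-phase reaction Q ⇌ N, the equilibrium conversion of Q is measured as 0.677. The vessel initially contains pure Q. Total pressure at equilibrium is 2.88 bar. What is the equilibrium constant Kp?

Basis: 1 mol Q initially; let X = conversion of Q. Extent ξ = X.
Species balance: n_Q = 1 − X; n_N = X.
Since Δν = 0, n_T = 1 throughout.
At X = 0.677: n_Q = 0.323, n_N = 0.677, n_T = 1.
p_i = (n_i/n_T)·P. Kp = p_N / (p_Q) = 2.1.

Kp = 2.1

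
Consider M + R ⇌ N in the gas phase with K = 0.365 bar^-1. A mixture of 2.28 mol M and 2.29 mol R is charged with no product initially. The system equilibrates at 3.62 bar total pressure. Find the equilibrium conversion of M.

Basis: 2.28 mol M initially; let X = conversion of M. Extent ξ = 2.28X.
Mole table: n_M = 2.28 − 2.28X; n_R = 2.29 − 2.28X; n_N = 2.28X.
Total moles n_T = 4.57 − 2.28X.
y_i = n_i/n_T, p_i = y_i·P. K = p_N / (p_M p_R).
Setting this equal to 0.365 bar^-1 and taking the physical root (0 < X < 1) gives X = 0.344.

X = 0.344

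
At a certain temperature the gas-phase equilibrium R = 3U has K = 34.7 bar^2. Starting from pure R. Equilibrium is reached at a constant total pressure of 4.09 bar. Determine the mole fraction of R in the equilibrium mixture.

Let X = conversion of R (basis 1 mol R); extent of reaction ξ = X.
Mole table: n_R = 1 − X; n_U = 3X.
Summing: n_T = 1 + 2X.
y_i = n_i/n_T, p_i = y_i·P. K = p_U^3 / (p_R).
Substituting and setting equal to 34.7 bar^2 gives a polynomial in X; the root in (0,1) is X = 0.535.
Then n_R = 0.465, n_T = 2.07, so y_R = 0.225.

y_R = 0.225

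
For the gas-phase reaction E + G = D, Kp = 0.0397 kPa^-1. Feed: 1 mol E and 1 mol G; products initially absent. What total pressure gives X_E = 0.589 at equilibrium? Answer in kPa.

Let X = conversion of E (basis 1 mol E); extent of reaction ξ = X.
At extent ξ: n_E = 1 − X; n_G = 1 − X; n_D = X.
Total moles n_T = 2 − X.
Kp = p_D / (p_E p_G) with p_i = (n_i/n_T)·P.
At X = 0.589: the mole-fraction product g(X) = Π y_i^ν_i = 4.92. Since Kp = g(X)·P^{-1}, P = (g/Kp)^(1/1) = (4.92/0.0397)^(1/1) = 124 kPa.

P = 124 kPa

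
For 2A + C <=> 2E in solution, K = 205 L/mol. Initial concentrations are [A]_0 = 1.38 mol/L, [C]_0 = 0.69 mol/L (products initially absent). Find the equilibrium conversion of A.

Let X = conversion of A; extent ξ = 1.38X/2 mol/L.
Concentrations: [A] = 1.38 − 1.38X; [C] = 0.69 − 0.69X; [E] = 1.38X.
K = [E]^2 / ([A]^2 [C]).
Solving K = 205 for X ∈ (0,1): X = 0.830.

X = 0.830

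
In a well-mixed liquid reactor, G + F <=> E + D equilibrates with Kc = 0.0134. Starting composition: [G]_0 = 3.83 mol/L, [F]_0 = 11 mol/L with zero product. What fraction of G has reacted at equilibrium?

Let X = conversion of G; extent ξ = 3.83·X mol/L.
Concentrations: [G] = 3.83 − 3.83X; [F] = 11 − 3.83X; [E] = 3.83X; [D] = 3.83X.
Kc = [E] [D] / ([G] [F]).
This equals 0.0134 at X = 0.173 (the root in 0 < X < 1).

X = 0.173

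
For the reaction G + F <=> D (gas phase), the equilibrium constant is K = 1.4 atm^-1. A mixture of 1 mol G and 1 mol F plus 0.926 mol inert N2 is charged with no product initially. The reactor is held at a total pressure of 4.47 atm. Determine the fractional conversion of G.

X = 0.545

Basis: 1 mol G initially; let X = conversion of G. Extent ξ = X.
Species balance: n_G = 1 − X; n_F = 1 − X; n_D = X; n_I = 0.926 (inert).
Summing: n_T = 2.93 − X.
y_i = n_i/n_T, p_i = y_i·P. K = p_D / (p_G p_F).
This yields a degree-2 equation in X; solving on (0,1), X = 0.545.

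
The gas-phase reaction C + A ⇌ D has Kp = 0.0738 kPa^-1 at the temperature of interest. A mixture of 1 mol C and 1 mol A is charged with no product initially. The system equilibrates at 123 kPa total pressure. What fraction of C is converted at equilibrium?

Take 1 mol C as basis and let X be its fractional conversion, so ξ = X.
Species balance: n_C = 1 − X; n_A = 1 − X; n_D = X.
n_T = Σnᵢ = 2 − X.
Mole fractions y_i = n_i/n_T; Kp = p_D / (p_C p_A) with p_i = y_i·P.
Equating to 0.0738 kPa^-1 and solving on 0 < X < 1: X = 0.685.

X = 0.685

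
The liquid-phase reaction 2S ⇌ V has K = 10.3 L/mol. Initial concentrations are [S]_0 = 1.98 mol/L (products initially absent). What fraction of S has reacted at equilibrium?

Let X = conversion of S; extent ξ = 1.98X/2 mol/L.
Concentrations: [S] = 1.98 − 1.98X; [V] = 0.99X.
K = [V] / ([S]^2).
Solving K = 10.3 for X ∈ (0,1): X = 0.855.

X = 0.855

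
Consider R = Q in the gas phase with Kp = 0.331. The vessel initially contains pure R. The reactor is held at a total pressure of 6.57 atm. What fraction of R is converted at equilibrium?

X = 0.249

Basis: 1 mol R initially; let X = conversion of R. Extent ξ = X.
Moles: n_R = 1 − X; n_Q = X.
Total moles n_T = 1 (Δν = 0, constant).
Mole fractions y_i = n_i/n_T; Kp = p_Q / (p_R) with p_i = y_i·P.
Setting this equal to 0.331 and taking the physical root (0 < X < 1) gives X = 0.249.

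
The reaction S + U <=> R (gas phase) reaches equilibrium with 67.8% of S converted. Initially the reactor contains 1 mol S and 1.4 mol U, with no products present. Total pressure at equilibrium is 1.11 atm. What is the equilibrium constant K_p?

Let X = conversion of S (basis 1 mol S); extent of reaction ξ = X.
At extent ξ: n_S = 1 − X; n_U = 1.4 − X; n_R = X.
n_T = Σnᵢ = 2.4 − X.
At X = 0.678: n_S = 0.322, n_U = 0.722, n_R = 0.678, n_T = 1.72.
p_i = (n_i/n_T)·P. K_p = p_R / (p_S p_U) = 4.52 atm^-1.

K_p = 4.52 atm^-1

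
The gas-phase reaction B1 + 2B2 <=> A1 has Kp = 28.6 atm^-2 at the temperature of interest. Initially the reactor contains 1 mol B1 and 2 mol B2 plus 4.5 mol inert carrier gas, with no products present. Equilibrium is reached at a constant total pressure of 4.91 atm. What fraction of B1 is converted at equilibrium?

Let X = conversion of B1 (basis 1 mol B1); extent of reaction ξ = X.
Moles: n_B1 = 1 − X; n_B2 = 2 − 2X; n_A1 = X; n_I = 4.5 (inert).
Total moles n_T = 7.5 − 2X.
With p_i = (n_i/n_T)P, Kp = p_A1 / (p_B1 p_B2^2).
Setting this equal to 28.6 atm^-2 and taking the physical root (0 < X < 1) gives X = 0.785.

X = 0.785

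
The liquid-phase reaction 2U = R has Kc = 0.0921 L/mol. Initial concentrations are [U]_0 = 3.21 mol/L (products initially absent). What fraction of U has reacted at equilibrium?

X = 0.294

Let X = conversion of U; extent ξ = 3.21X/2 mol/L.
Concentrations: [U] = 3.21 − 3.21X; [R] = 1.6X.
Kc = [R] / ([U]^2).
Solving Kc = 0.0921 for X ∈ (0,1): X = 0.294.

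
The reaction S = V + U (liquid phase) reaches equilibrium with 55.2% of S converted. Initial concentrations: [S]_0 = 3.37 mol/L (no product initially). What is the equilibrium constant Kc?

Let X = conversion of S.
Concentrations: [S] = 3.37 − 3.37X; [V] = 3.37X; [U] = 3.37X.
At X = 0.552: [S] = 1.51, [V] = 1.86, [U] = 1.86.
Kc = [V] [U] / ([S]) = 2.29 mol/L.

Kc = 2.29 mol/L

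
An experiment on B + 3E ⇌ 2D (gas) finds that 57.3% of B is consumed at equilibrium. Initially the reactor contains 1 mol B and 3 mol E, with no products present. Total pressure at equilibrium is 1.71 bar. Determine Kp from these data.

Kp = 4.08 bar^-2

Take 1 mol B as basis and let X be its fractional conversion, so ξ = X.
At extent ξ: n_B = 1 − X; n_E = 3 − 3X; n_D = 2X.
Summing: n_T = 4 − 2X.
At X = 0.573: n_B = 0.427, n_E = 1.28, n_D = 1.15, n_T = 2.85.
p_i = (n_i/n_T)·P. Kp = p_D^2 / (p_B p_E^3) = 4.08 bar^-2.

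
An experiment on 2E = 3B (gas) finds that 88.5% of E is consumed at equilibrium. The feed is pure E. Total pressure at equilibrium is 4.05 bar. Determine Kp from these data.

Kp = 497 bar

Take 1 mol E as basis and let X be its fractional conversion, so ξ = 0.5X.
Mole table: n_E = 1 − X; n_B = 1.5X.
Total moles n_T = 1 + 0.5X.
At X = 0.885: n_E = 0.115, n_B = 1.33, n_T = 1.44.
p_i = (n_i/n_T)·P. Kp = p_B^3 / (p_E^2) = 497 bar.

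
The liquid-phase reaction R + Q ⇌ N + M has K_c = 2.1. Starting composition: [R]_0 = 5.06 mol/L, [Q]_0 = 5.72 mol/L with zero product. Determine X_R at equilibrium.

X = 0.627

Let X = conversion of R; extent ξ = 5.06·X mol/L.
Concentrations: [R] = 5.06 − 5.06X; [Q] = 5.72 − 5.06X; [N] = 5.06X; [M] = 5.06X.
K_c = [N] [M] / ([R] [Q]).
Solving K_c = 2.1 for X ∈ (0,1): X = 0.627.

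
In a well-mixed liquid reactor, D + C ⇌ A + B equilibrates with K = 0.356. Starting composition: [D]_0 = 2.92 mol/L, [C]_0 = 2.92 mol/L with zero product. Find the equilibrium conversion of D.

X = 0.374

Let X = conversion of D; extent ξ = 2.92·X mol/L.
Concentrations: [D] = 2.92 − 2.92X; [C] = 2.92 − 2.92X; [A] = 2.92X; [B] = 2.92X.
K = [A] [B] / ([D] [C]).
Equating to 0.356: the physical root is X = 0.374.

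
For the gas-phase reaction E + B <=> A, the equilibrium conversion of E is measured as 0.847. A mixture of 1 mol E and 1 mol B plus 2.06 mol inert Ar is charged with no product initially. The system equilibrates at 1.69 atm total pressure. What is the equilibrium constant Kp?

Kp = 68.8 atm^-1

Let X = conversion of E (basis 1 mol E); extent of reaction ξ = X.
Mole table: n_E = 1 − X; n_B = 1 − X; n_A = X; n_I = 2.06 (inert).
Summing: n_T = 4.06 − X.
At X = 0.847: n_E = 0.153, n_B = 0.153, n_A = 0.847, n_T = 3.21.
p_i = (n_i/n_T)·P. Kp = p_A / (p_E p_B) = 68.8 atm^-1.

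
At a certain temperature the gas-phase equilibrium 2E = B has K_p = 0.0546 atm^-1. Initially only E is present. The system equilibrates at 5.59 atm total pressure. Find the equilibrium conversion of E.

X = 0.329

Basis: 1 mol E initially; let X = conversion of E. Extent ξ = 0.5X.
Species balance: n_E = 1 − X; n_B = 0.5X.
n_T = Σnᵢ = 1 − 0.5X.
With p_i = (n_i/n_T)P, K_p = p_B / (p_E^2).
Substituting and setting equal to 0.0546 atm^-1 gives a polynomial in X; the root in (0,1) is X = 0.329.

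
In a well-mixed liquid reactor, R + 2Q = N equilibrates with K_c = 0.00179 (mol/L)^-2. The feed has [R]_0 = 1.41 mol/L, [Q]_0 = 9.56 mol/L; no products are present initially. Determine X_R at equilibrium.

X = 0.131

Let X = conversion of R; extent ξ = 1.41·X mol/L.
Concentrations: [R] = 1.41 − 1.41X; [Q] = 9.56 − 2.82X; [N] = 1.41X.
K_c = [N] / ([R] [Q]^2).
This equals 0.00179 at X = 0.131 (the root in 0 < X < 1).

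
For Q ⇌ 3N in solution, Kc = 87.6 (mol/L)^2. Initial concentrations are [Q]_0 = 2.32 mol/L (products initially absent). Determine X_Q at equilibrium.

X = 0.615

Let X = conversion of Q; extent ξ = 2.32·X mol/L.
Concentrations: [Q] = 2.32 − 2.32X; [N] = 6.96X.
Kc = [N]^3 / ([Q]).
Solving Kc = 87.6 for X ∈ (0,1): X = 0.615.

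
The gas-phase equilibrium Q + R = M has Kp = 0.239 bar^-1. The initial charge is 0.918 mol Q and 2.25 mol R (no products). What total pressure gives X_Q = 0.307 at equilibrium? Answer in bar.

Let X = conversion of Q (basis 0.918 mol Q); extent of reaction ξ = 0.918X.
Species balance: n_Q = 0.918 − 0.918X; n_R = 2.25 − 0.918X; n_M = 0.918X.
Total moles n_T = 3.17 − 0.918X.
Kp = p_M / (p_Q p_R) with p_i = (n_i/n_T)·P.
At X = 0.307: the mole-fraction product g(X) = Π y_i^ν_i = 0.6496. Since Kp = g(X)·P^{-1}, P = (g/Kp)^(1/1) = (0.6496/0.239)^(1/1) = 2.72 bar.

P = 2.72 bar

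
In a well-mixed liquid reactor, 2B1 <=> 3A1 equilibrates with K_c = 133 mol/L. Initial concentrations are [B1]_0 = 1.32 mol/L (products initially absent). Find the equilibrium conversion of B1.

Let X = conversion of B1; extent ξ = 1.32X/2 mol/L.
Concentrations: [B1] = 1.32 − 1.32X; [A1] = 1.98X.
K_c = [A1]^3 / ([B1]^2).
This equals 133 at X = 0.855 (the root in 0 < X < 1).

X = 0.855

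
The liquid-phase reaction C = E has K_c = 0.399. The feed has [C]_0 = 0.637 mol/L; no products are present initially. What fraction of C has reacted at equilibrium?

Let X = conversion of C; extent ξ = 0.637·X mol/L.
Concentrations: [C] = 0.637 − 0.637X; [E] = 0.637X.
K_c = [E] / ([C]).
This equals 0.399 at X = 0.285 (the root in 0 < X < 1).

X = 0.285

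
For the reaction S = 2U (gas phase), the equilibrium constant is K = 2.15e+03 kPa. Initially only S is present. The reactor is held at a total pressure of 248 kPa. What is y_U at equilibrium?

y_U = 0.905

Take 1 mol S as basis and let X be its fractional conversion, so ξ = X.
Mole table: n_S = 1 − X; n_U = 2X.
Summing: n_T = 1 + X.
Mole fractions y_i = n_i/n_T; K = p_U^2 / (p_S) with p_i = y_i·P.
Substituting and setting equal to 2.15e+03 kPa gives a polynomial in X; the root in (0,1) is X = 0.827.
Then n_U = 1.65, n_T = 1.83, so y_U = 0.905.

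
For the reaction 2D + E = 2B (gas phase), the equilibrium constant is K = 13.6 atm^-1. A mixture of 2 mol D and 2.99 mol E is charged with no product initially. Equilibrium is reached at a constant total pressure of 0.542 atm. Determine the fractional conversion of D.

X = 0.666

Let X = conversion of D (basis 2 mol D); extent of reaction ξ = X.
Mole table: n_D = 2 − 2X; n_E = 2.99 − X; n_B = 2X.
Total moles n_T = 4.99 − X.
With p_i = (n_i/n_T)P, K = p_B^2 / (p_D^2 p_E).
Equating to 13.6 atm^-1 and solving on 0 < X < 1: X = 0.666.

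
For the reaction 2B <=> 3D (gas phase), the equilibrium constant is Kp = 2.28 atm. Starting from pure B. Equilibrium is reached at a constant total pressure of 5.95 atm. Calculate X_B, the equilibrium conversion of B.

Take 1 mol B as basis and let X be its fractional conversion, so ξ = 0.5X.
Moles: n_B = 1 − X; n_D = 1.5X.
Total moles n_T = 1 + 0.5X.
y_i = n_i/n_T, p_i = y_i·P. Kp = p_D^3 / (p_B^2).
This yields a degree-3 equation in X; solving on (0,1), X = 0.375.

X = 0.375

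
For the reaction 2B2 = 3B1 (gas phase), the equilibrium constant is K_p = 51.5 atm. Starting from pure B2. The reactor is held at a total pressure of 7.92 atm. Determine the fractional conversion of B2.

X = 0.663

Let X = conversion of B2 (basis 1 mol B2); extent of reaction ξ = 0.5X.
Species balance: n_B2 = 1 − X; n_B1 = 1.5X.
Total moles n_T = 1 + 0.5X.
Mole fractions y_i = n_i/n_T; K_p = p_B1^3 / (p_B2^2) with p_i = y_i·P.
Substituting and setting equal to 51.5 atm gives a polynomial in X; the root in (0,1) is X = 0.663.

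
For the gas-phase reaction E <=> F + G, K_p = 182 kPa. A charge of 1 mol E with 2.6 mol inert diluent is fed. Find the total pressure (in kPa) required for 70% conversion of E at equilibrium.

P = 479 kPa

Basis: 1 mol E initially; let X = conversion of E. Extent ξ = X.
At extent ξ: n_E = 1 − X; n_F = X; n_G = X; n_I = 2.6 (inert).
n_T = Σnᵢ = 3.6 + X.
K_p = p_F p_G / (p_E) with p_i = (n_i/n_T)·P.
At X = 0.7: the mole-fraction product g(X) = Π y_i^ν_i = 0.3798. Since K_p = g(X)·P^{1}, P = (K_p/g)^(1/1) = (182/0.3798)^(1/1) = 479 kPa.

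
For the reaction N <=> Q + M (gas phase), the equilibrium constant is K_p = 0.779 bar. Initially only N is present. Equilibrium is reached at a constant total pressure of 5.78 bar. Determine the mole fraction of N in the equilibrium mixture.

Let X = conversion of N (basis 1 mol N); extent of reaction ξ = X.
Mole table: n_N = 1 − X; n_Q = X; n_M = X.
Total moles n_T = 1 + X.
With p_i = (n_i/n_T)P, K_p = p_Q p_M / (p_N).
Equating to 0.779 bar and solving on 0 < X < 1: X = 0.345.
Then n_N = 0.655, n_T = 1.34, so y_N = 0.487.

y_N = 0.487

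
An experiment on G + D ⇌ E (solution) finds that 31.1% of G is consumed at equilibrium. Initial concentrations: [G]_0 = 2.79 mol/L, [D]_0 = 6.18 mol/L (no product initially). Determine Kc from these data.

Let X = conversion of G.
Concentrations: [G] = 2.79 − 2.79X; [D] = 6.18 − 2.79X; [E] = 2.79X.
At X = 0.311: [G] = 1.92, [D] = 5.31, [E] = 0.868.
Kc = [E] / ([G] [D]) = 0.085 L/mol.

Kc = 0.085 L/mol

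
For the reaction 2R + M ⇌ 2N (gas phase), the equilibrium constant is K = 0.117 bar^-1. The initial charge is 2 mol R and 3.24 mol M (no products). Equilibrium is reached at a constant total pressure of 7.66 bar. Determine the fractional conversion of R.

Let X = conversion of R (basis 2 mol R); extent of reaction ξ = X.
Species balance: n_R = 2 − 2X; n_M = 3.24 − X; n_N = 2X.
n_T = Σnᵢ = 5.24 − X.
With p_i = (n_i/n_T)P, K = p_N^2 / (p_R^2 p_M).
Substituting and setting equal to 0.117 bar^-1 gives a polynomial in X; the root in (0,1) is X = 0.420.

X = 0.420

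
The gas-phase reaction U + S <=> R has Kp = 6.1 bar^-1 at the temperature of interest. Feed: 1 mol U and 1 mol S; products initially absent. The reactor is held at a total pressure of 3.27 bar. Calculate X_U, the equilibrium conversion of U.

X = 0.782

Take 1 mol U as basis and let X be its fractional conversion, so ξ = X.
At extent ξ: n_U = 1 − X; n_S = 1 − X; n_R = X.
Summing: n_T = 2 − X.
Mole fractions y_i = n_i/n_T; Kp = p_R / (p_U p_S) with p_i = y_i·P.
Equating to 6.1 bar^-1 and solving on 0 < X < 1: X = 0.782.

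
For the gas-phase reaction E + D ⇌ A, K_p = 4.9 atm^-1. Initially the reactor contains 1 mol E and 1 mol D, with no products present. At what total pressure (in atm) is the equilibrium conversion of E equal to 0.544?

Basis: 1 mol E initially; let X = conversion of E. Extent ξ = X.
Moles: n_E = 1 − X; n_D = 1 − X; n_A = X.
Total moles n_T = 2 − X.
K_p = p_A / (p_E p_D) with p_i = (n_i/n_T)·P.
At X = 0.544: the mole-fraction product g(X) = Π y_i^ν_i = 3.809. Since K_p = g(X)·P^{-1}, P = (g/K_p)^(1/1) = (3.809/4.9)^(1/1) = 0.777 atm.

P = 0.777 atm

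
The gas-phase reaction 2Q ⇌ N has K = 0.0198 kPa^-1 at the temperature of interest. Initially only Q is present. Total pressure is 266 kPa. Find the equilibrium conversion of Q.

Basis: 1 mol Q initially; let X = conversion of Q. Extent ξ = 0.5X.
Moles: n_Q = 1 − X; n_N = 0.5X.
Summing: n_T = 1 − 0.5X.
Mole fractions y_i = n_i/n_T; K = p_N / (p_Q^2) with p_i = y_i·P.
This yields a degree-2 equation in X; solving on (0,1), X = 0.787.

X = 0.787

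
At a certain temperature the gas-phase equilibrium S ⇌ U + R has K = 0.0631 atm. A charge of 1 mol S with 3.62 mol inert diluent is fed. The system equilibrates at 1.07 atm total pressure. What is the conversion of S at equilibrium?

X = 0.416

Take 1 mol S as basis and let X be its fractional conversion, so ξ = X.
At extent ξ: n_S = 1 − X; n_U = X; n_R = X; n_I = 3.62 (inert).
Summing: n_T = 4.62 + X.
Mole fractions y_i = n_i/n_T; K = p_U p_R / (p_S) with p_i = y_i·P.
Substituting and setting equal to 0.0631 atm gives a polynomial in X; the root in (0,1) is X = 0.416.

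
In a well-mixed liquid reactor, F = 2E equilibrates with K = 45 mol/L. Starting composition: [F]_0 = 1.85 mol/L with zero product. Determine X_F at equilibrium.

X = 0.874

Let X = conversion of F; extent ξ = 1.85·X mol/L.
Concentrations: [F] = 1.85 − 1.85X; [E] = 3.7X.
K = [E]^2 / ([F]).
This equals 45 at X = 0.874 (the root in 0 < X < 1).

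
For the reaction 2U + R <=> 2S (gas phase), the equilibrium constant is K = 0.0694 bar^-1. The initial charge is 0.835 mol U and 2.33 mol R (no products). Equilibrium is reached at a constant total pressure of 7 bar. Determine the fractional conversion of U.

Basis: 0.835 mol U initially; let X = conversion of U. Extent ξ = 0.417X.
At extent ξ: n_U = 0.835 − 0.835X; n_R = 2.33 − 0.417X; n_S = 0.835X.
Total moles n_T = 3.17 − 0.417X.
Mole fractions y_i = n_i/n_T; K = p_S^2 / (p_U^2 p_R) with p_i = y_i·P.
This yields a degree-3 equation in X; solving on (0,1), X = 0.372.

X = 0.372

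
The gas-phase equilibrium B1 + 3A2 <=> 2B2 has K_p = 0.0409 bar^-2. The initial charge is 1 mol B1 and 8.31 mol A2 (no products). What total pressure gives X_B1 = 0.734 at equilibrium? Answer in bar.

Take 1 mol B1 as basis and let X be its fractional conversion, so ξ = X.
Species balance: n_B1 = 1 − X; n_A2 = 8.31 − 3X; n_B2 = 2X.
Total moles n_T = 9.31 − 2X.
K_p = p_B2^2 / (p_B1 p_A2^3) with p_i = (n_i/n_T)·P.
At X = 0.734: the mole-fraction product g(X) = Π y_i^ν_i = 2.186. Since K_p = g(X)·P^{-2}, P = (g/K_p)^(1/2) = (2.186/0.0409)^(1/2) = 7.31 bar.

P = 7.31 bar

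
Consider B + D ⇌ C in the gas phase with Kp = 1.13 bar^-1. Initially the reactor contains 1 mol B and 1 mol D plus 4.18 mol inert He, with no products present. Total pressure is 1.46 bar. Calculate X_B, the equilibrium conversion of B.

X = 0.183

Take 1 mol B as basis and let X be its fractional conversion, so ξ = X.
Species balance: n_B = 1 − X; n_D = 1 − X; n_C = X; n_I = 4.18 (inert).
n_T = Σnᵢ = 6.18 − X.
y_i = n_i/n_T, p_i = y_i·P. Kp = p_C / (p_B p_D).
Substituting and setting equal to 1.13 bar^-1 gives a polynomial in X; the root in (0,1) is X = 0.183.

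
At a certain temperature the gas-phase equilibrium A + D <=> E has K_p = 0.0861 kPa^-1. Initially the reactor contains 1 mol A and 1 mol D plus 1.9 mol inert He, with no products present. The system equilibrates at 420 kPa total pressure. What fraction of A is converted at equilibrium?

Basis: 1 mol A initially; let X = conversion of A. Extent ξ = X.
Mole table: n_A = 1 − X; n_D = 1 − X; n_E = X; n_I = 1.9 (inert).
Summing: n_T = 3.9 − X.
With p_i = (n_i/n_T)P, K_p = p_E / (p_A p_D).
Equating to 0.0861 kPa^-1 and solving on 0 < X < 1: X = 0.745.

X = 0.745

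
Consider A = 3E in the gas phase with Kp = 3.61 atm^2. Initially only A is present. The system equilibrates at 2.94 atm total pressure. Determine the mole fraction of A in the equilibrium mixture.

Basis: 1 mol A initially; let X = conversion of A. Extent ξ = X.
Moles: n_A = 1 − X; n_E = 3X.
Summing: n_T = 1 + 2X.
y_i = n_i/n_T, p_i = y_i·P. Kp = p_E^3 / (p_A).
Substituting and setting equal to 3.61 atm^2 gives a polynomial in X; the root in (0,1) is X = 0.303.
Then n_A = 0.697, n_T = 1.61, so y_A = 0.434.

y_A = 0.434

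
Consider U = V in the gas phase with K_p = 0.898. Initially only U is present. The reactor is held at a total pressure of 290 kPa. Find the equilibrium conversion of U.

X = 0.473

Basis: 1 mol U initially; let X = conversion of U. Extent ξ = X.
At extent ξ: n_U = 1 − X; n_V = X.
n_T stays at 1 (no change in mole number).
Mole fractions y_i = n_i/n_T; K_p = p_V / (p_U) with p_i = y_i·P.
Setting this equal to 0.898 and taking the physical root (0 < X < 1) gives X = 0.473.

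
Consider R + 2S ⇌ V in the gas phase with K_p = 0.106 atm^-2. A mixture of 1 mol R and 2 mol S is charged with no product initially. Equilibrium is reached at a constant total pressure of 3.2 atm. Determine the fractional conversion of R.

X = 0.275

Basis: 1 mol R initially; let X = conversion of R. Extent ξ = X.
Moles: n_R = 1 − X; n_S = 2 − 2X; n_V = X.
Summing: n_T = 3 − 2X.
With p_i = (n_i/n_T)P, K_p = p_V / (p_R p_S^2).
Setting this equal to 0.106 atm^-2 and taking the physical root (0 < X < 1) gives X = 0.275.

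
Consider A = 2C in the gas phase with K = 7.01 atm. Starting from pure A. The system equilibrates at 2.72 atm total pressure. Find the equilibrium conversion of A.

Take 1 mol A as basis and let X be its fractional conversion, so ξ = X.
Moles: n_A = 1 − X; n_C = 2X.
n_T = Σnᵢ = 1 + X.
With p_i = (n_i/n_T)P, K = p_C^2 / (p_A).
This yields a degree-2 equation in X; solving on (0,1), X = 0.626.

X = 0.626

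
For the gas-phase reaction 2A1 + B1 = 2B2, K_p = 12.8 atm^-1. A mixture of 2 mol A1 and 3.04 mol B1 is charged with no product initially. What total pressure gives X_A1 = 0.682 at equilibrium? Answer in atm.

P = 0.664 atm

Take 2 mol A1 as basis and let X be its fractional conversion, so ξ = X.
Mole table: n_A1 = 2 − 2X; n_B1 = 3.04 − X; n_B2 = 2X.
Total moles n_T = 5.04 − X.
K_p = p_B2^2 / (p_A1^2 p_B1) with p_i = (n_i/n_T)·P.
At X = 0.682: the mole-fraction product g(X) = Π y_i^ν_i = 8.501. Since K_p = g(X)·P^{-1}, P = (g/K_p)^(1/1) = (8.501/12.8)^(1/1) = 0.664 atm.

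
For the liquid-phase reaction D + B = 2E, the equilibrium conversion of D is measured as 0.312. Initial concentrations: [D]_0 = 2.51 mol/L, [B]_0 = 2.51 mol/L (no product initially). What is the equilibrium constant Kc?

Let X = conversion of D.
Concentrations: [D] = 2.51 − 2.51X; [B] = 2.51 − 2.51X; [E] = 5.02X.
At X = 0.312: [D] = 1.73, [B] = 1.73, [E] = 1.57.
Kc = [E]^2 / ([D] [B]) = 0.823.

Kc = 0.823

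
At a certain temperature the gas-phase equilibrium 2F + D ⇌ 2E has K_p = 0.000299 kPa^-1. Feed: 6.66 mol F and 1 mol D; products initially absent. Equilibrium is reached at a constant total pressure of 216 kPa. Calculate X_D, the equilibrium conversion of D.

Take 1 mol D as basis and let X be its fractional conversion, so ξ = X.
Species balance: n_F = 6.66 − 2X; n_D = 1 − X; n_E = 2X.
n_T = Σnᵢ = 7.66 − X.
Mole fractions y_i = n_i/n_T; K_p = p_E^2 / (p_F^2 p_D) with p_i = y_i·P.
Setting this equal to 0.000299 kPa^-1 and taking the physical root (0 < X < 1) gives X = 0.249.

X = 0.249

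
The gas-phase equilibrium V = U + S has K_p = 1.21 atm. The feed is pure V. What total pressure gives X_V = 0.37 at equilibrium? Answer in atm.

P = 7.63 atm

Let X = conversion of V (basis 1 mol V); extent of reaction ξ = X.
Moles: n_V = 1 − X; n_U = X; n_S = X.
n_T = Σnᵢ = 1 + X.
K_p = p_U p_S / (p_V) with p_i = (n_i/n_T)·P.
At X = 0.37: the mole-fraction product g(X) = Π y_i^ν_i = 0.1586. Since K_p = g(X)·P^{1}, P = (K_p/g)^(1/1) = (1.21/0.1586)^(1/1) = 7.63 atm.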